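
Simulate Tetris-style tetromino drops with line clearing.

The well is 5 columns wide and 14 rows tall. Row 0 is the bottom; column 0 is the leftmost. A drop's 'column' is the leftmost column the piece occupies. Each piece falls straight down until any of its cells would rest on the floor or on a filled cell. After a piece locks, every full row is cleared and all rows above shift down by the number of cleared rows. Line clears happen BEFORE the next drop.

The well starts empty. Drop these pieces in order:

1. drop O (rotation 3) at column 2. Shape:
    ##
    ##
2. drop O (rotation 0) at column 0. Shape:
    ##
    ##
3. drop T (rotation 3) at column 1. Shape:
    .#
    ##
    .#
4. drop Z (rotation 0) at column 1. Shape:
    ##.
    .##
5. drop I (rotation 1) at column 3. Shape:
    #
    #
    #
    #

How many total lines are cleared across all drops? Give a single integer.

Drop 1: O rot3 at col 2 lands with bottom-row=0; cleared 0 line(s) (total 0); column heights now [0 0 2 2 0], max=2
Drop 2: O rot0 at col 0 lands with bottom-row=0; cleared 0 line(s) (total 0); column heights now [2 2 2 2 0], max=2
Drop 3: T rot3 at col 1 lands with bottom-row=2; cleared 0 line(s) (total 0); column heights now [2 4 5 2 0], max=5
Drop 4: Z rot0 at col 1 lands with bottom-row=5; cleared 0 line(s) (total 0); column heights now [2 7 7 6 0], max=7
Drop 5: I rot1 at col 3 lands with bottom-row=6; cleared 0 line(s) (total 0); column heights now [2 7 7 10 0], max=10

Answer: 0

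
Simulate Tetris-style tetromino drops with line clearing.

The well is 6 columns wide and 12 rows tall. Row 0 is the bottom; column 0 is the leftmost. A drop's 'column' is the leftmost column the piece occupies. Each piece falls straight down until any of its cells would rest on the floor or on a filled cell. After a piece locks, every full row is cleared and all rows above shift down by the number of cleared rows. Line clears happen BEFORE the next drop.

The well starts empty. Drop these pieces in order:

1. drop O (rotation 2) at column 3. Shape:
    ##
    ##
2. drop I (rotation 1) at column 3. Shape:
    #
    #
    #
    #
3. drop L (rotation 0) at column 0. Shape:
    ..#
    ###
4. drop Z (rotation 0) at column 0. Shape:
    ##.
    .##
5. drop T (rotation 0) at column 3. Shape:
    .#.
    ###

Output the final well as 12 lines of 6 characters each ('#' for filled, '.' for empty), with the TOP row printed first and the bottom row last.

Drop 1: O rot2 at col 3 lands with bottom-row=0; cleared 0 line(s) (total 0); column heights now [0 0 0 2 2 0], max=2
Drop 2: I rot1 at col 3 lands with bottom-row=2; cleared 0 line(s) (total 0); column heights now [0 0 0 6 2 0], max=6
Drop 3: L rot0 at col 0 lands with bottom-row=0; cleared 0 line(s) (total 0); column heights now [1 1 2 6 2 0], max=6
Drop 4: Z rot0 at col 0 lands with bottom-row=2; cleared 0 line(s) (total 0); column heights now [4 4 3 6 2 0], max=6
Drop 5: T rot0 at col 3 lands with bottom-row=6; cleared 0 line(s) (total 0); column heights now [4 4 3 7 8 7], max=8

Answer: ......
......
......
......
....#.
...###
...#..
...#..
##.#..
.###..
..###.
#####.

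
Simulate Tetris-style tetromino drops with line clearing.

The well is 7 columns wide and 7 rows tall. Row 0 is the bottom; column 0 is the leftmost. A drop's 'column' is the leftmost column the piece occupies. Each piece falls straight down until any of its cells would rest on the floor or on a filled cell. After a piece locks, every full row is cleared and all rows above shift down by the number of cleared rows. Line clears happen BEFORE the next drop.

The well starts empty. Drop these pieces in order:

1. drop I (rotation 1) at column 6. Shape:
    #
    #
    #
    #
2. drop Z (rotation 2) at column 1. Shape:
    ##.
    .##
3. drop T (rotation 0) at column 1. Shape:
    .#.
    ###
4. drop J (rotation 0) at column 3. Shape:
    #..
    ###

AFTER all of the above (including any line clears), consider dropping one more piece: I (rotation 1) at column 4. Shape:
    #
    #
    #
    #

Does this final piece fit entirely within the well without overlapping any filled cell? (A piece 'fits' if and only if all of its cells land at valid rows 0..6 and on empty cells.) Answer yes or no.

Drop 1: I rot1 at col 6 lands with bottom-row=0; cleared 0 line(s) (total 0); column heights now [0 0 0 0 0 0 4], max=4
Drop 2: Z rot2 at col 1 lands with bottom-row=0; cleared 0 line(s) (total 0); column heights now [0 2 2 1 0 0 4], max=4
Drop 3: T rot0 at col 1 lands with bottom-row=2; cleared 0 line(s) (total 0); column heights now [0 3 4 3 0 0 4], max=4
Drop 4: J rot0 at col 3 lands with bottom-row=3; cleared 0 line(s) (total 0); column heights now [0 3 4 5 4 4 4], max=5
Test piece I rot1 at col 4 (width 1): heights before test = [0 3 4 5 4 4 4]; fits = False

Answer: no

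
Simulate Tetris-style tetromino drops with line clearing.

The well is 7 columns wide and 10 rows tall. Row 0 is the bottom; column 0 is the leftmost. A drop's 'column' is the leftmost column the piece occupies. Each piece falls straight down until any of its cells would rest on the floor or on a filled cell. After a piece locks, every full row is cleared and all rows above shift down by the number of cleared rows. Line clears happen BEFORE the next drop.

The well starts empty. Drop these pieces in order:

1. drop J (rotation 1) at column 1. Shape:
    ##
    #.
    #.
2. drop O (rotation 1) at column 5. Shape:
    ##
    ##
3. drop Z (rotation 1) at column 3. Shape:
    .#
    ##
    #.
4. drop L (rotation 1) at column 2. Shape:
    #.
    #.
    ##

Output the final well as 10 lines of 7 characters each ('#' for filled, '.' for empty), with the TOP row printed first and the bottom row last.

Answer: .......
.......
.......
.......
..#....
..#....
..##...
.##.#..
.#.####
.#.#.##

Derivation:
Drop 1: J rot1 at col 1 lands with bottom-row=0; cleared 0 line(s) (total 0); column heights now [0 3 3 0 0 0 0], max=3
Drop 2: O rot1 at col 5 lands with bottom-row=0; cleared 0 line(s) (total 0); column heights now [0 3 3 0 0 2 2], max=3
Drop 3: Z rot1 at col 3 lands with bottom-row=0; cleared 0 line(s) (total 0); column heights now [0 3 3 2 3 2 2], max=3
Drop 4: L rot1 at col 2 lands with bottom-row=3; cleared 0 line(s) (total 0); column heights now [0 3 6 4 3 2 2], max=6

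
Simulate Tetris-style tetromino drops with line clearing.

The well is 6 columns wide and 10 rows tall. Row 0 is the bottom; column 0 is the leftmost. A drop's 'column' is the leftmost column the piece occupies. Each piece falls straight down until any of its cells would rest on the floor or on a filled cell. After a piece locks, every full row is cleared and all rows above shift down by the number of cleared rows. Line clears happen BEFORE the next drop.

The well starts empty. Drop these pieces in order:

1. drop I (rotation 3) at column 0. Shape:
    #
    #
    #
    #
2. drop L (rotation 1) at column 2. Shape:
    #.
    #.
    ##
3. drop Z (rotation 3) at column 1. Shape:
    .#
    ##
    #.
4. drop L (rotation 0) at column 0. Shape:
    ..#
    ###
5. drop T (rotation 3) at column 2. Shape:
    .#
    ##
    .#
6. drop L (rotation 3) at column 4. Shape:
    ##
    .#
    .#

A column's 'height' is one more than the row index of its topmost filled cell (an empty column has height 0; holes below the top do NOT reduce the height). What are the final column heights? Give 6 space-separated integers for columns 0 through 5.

Answer: 6 6 8 9 3 3

Derivation:
Drop 1: I rot3 at col 0 lands with bottom-row=0; cleared 0 line(s) (total 0); column heights now [4 0 0 0 0 0], max=4
Drop 2: L rot1 at col 2 lands with bottom-row=0; cleared 0 line(s) (total 0); column heights now [4 0 3 1 0 0], max=4
Drop 3: Z rot3 at col 1 lands with bottom-row=2; cleared 0 line(s) (total 0); column heights now [4 4 5 1 0 0], max=5
Drop 4: L rot0 at col 0 lands with bottom-row=5; cleared 0 line(s) (total 0); column heights now [6 6 7 1 0 0], max=7
Drop 5: T rot3 at col 2 lands with bottom-row=6; cleared 0 line(s) (total 0); column heights now [6 6 8 9 0 0], max=9
Drop 6: L rot3 at col 4 lands with bottom-row=0; cleared 0 line(s) (total 0); column heights now [6 6 8 9 3 3], max=9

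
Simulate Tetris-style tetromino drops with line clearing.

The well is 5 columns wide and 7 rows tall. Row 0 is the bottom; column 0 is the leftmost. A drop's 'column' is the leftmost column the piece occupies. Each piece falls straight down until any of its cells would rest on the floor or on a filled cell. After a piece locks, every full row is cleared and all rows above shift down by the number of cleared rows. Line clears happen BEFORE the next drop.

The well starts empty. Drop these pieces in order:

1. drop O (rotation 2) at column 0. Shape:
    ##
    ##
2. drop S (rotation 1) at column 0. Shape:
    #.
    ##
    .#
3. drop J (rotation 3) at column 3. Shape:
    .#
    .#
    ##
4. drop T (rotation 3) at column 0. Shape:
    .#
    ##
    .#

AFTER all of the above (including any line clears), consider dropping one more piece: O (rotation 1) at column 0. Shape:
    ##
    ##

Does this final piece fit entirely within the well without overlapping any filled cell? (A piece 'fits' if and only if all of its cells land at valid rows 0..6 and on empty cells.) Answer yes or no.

Answer: no

Derivation:
Drop 1: O rot2 at col 0 lands with bottom-row=0; cleared 0 line(s) (total 0); column heights now [2 2 0 0 0], max=2
Drop 2: S rot1 at col 0 lands with bottom-row=2; cleared 0 line(s) (total 0); column heights now [5 4 0 0 0], max=5
Drop 3: J rot3 at col 3 lands with bottom-row=0; cleared 0 line(s) (total 0); column heights now [5 4 0 1 3], max=5
Drop 4: T rot3 at col 0 lands with bottom-row=4; cleared 0 line(s) (total 0); column heights now [6 7 0 1 3], max=7
Test piece O rot1 at col 0 (width 2): heights before test = [6 7 0 1 3]; fits = False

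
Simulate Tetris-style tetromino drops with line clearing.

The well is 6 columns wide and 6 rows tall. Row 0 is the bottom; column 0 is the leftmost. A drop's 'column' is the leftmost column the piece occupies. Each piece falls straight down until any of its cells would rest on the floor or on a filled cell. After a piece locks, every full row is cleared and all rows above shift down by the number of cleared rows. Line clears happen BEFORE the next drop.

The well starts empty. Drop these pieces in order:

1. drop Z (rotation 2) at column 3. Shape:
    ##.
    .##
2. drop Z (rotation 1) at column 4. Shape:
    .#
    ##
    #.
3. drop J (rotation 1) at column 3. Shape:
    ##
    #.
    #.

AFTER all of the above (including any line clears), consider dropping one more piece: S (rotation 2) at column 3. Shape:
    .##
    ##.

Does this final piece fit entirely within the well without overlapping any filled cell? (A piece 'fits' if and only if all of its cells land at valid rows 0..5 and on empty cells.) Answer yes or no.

Answer: no

Derivation:
Drop 1: Z rot2 at col 3 lands with bottom-row=0; cleared 0 line(s) (total 0); column heights now [0 0 0 2 2 1], max=2
Drop 2: Z rot1 at col 4 lands with bottom-row=2; cleared 0 line(s) (total 0); column heights now [0 0 0 2 4 5], max=5
Drop 3: J rot1 at col 3 lands with bottom-row=2; cleared 0 line(s) (total 0); column heights now [0 0 0 5 5 5], max=5
Test piece S rot2 at col 3 (width 3): heights before test = [0 0 0 5 5 5]; fits = False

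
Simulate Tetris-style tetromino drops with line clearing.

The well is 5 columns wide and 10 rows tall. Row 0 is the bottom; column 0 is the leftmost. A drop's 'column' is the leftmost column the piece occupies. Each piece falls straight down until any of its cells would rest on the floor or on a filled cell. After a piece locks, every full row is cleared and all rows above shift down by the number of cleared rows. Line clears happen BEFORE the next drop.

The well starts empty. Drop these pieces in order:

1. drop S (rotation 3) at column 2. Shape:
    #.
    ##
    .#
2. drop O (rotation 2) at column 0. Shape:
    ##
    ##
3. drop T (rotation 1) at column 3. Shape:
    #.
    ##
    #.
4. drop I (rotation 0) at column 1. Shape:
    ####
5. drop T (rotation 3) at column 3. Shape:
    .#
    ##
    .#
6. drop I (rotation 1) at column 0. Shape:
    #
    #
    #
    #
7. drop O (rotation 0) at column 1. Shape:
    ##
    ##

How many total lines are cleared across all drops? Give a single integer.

Answer: 2

Derivation:
Drop 1: S rot3 at col 2 lands with bottom-row=0; cleared 0 line(s) (total 0); column heights now [0 0 3 2 0], max=3
Drop 2: O rot2 at col 0 lands with bottom-row=0; cleared 0 line(s) (total 0); column heights now [2 2 3 2 0], max=3
Drop 3: T rot1 at col 3 lands with bottom-row=2; cleared 0 line(s) (total 0); column heights now [2 2 3 5 4], max=5
Drop 4: I rot0 at col 1 lands with bottom-row=5; cleared 0 line(s) (total 0); column heights now [2 6 6 6 6], max=6
Drop 5: T rot3 at col 3 lands with bottom-row=6; cleared 0 line(s) (total 0); column heights now [2 6 6 8 9], max=9
Drop 6: I rot1 at col 0 lands with bottom-row=2; cleared 1 line(s) (total 1); column heights now [5 2 3 7 8], max=8
Drop 7: O rot0 at col 1 lands with bottom-row=3; cleared 1 line(s) (total 2); column heights now [4 4 4 6 7], max=7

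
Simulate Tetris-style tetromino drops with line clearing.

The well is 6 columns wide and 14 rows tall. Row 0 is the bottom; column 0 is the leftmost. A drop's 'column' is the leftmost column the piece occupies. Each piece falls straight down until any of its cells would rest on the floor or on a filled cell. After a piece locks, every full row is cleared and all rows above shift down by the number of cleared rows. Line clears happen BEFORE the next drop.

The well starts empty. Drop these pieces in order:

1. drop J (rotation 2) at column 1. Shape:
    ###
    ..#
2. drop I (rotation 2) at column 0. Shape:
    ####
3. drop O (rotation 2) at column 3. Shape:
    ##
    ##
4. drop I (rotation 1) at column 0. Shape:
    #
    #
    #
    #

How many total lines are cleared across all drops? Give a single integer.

Drop 1: J rot2 at col 1 lands with bottom-row=0; cleared 0 line(s) (total 0); column heights now [0 2 2 2 0 0], max=2
Drop 2: I rot2 at col 0 lands with bottom-row=2; cleared 0 line(s) (total 0); column heights now [3 3 3 3 0 0], max=3
Drop 3: O rot2 at col 3 lands with bottom-row=3; cleared 0 line(s) (total 0); column heights now [3 3 3 5 5 0], max=5
Drop 4: I rot1 at col 0 lands with bottom-row=3; cleared 0 line(s) (total 0); column heights now [7 3 3 5 5 0], max=7

Answer: 0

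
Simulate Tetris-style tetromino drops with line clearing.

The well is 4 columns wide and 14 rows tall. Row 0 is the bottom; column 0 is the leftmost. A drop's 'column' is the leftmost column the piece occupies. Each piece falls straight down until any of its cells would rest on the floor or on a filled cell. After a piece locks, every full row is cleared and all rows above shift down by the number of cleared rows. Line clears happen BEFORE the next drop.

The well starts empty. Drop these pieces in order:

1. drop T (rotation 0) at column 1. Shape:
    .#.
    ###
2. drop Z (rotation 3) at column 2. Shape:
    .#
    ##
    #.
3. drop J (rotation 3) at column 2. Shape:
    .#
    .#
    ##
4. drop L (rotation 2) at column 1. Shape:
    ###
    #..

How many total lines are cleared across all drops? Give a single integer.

Drop 1: T rot0 at col 1 lands with bottom-row=0; cleared 0 line(s) (total 0); column heights now [0 1 2 1], max=2
Drop 2: Z rot3 at col 2 lands with bottom-row=2; cleared 0 line(s) (total 0); column heights now [0 1 4 5], max=5
Drop 3: J rot3 at col 2 lands with bottom-row=5; cleared 0 line(s) (total 0); column heights now [0 1 6 8], max=8
Drop 4: L rot2 at col 1 lands with bottom-row=7; cleared 0 line(s) (total 0); column heights now [0 9 9 9], max=9

Answer: 0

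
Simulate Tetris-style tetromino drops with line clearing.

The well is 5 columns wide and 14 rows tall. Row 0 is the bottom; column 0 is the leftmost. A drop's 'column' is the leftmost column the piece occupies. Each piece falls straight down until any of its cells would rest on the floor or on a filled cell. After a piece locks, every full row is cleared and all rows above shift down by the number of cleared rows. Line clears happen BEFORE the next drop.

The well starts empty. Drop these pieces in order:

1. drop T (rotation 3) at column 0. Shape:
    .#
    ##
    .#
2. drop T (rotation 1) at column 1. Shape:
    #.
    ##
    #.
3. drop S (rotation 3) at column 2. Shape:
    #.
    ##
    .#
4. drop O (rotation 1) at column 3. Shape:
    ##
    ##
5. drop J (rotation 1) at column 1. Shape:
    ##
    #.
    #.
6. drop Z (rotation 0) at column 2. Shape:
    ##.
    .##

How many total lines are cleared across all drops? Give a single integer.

Drop 1: T rot3 at col 0 lands with bottom-row=0; cleared 0 line(s) (total 0); column heights now [2 3 0 0 0], max=3
Drop 2: T rot1 at col 1 lands with bottom-row=3; cleared 0 line(s) (total 0); column heights now [2 6 5 0 0], max=6
Drop 3: S rot3 at col 2 lands with bottom-row=4; cleared 0 line(s) (total 0); column heights now [2 6 7 6 0], max=7
Drop 4: O rot1 at col 3 lands with bottom-row=6; cleared 0 line(s) (total 0); column heights now [2 6 7 8 8], max=8
Drop 5: J rot1 at col 1 lands with bottom-row=6; cleared 0 line(s) (total 0); column heights now [2 9 9 8 8], max=9
Drop 6: Z rot0 at col 2 lands with bottom-row=8; cleared 0 line(s) (total 0); column heights now [2 9 10 10 9], max=10

Answer: 0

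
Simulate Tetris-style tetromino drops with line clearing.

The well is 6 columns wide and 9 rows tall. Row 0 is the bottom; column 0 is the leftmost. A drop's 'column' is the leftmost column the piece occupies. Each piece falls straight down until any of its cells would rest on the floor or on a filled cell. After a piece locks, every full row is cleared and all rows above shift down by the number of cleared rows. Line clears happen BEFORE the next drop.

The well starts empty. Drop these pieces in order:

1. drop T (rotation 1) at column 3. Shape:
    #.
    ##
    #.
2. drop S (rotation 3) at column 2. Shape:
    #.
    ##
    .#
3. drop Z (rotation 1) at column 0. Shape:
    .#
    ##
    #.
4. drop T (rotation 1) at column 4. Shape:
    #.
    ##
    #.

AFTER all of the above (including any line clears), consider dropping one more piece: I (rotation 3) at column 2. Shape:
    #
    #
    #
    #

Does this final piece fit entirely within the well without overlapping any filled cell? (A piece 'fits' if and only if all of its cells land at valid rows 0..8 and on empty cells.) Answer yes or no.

Drop 1: T rot1 at col 3 lands with bottom-row=0; cleared 0 line(s) (total 0); column heights now [0 0 0 3 2 0], max=3
Drop 2: S rot3 at col 2 lands with bottom-row=3; cleared 0 line(s) (total 0); column heights now [0 0 6 5 2 0], max=6
Drop 3: Z rot1 at col 0 lands with bottom-row=0; cleared 0 line(s) (total 0); column heights now [2 3 6 5 2 0], max=6
Drop 4: T rot1 at col 4 lands with bottom-row=2; cleared 0 line(s) (total 0); column heights now [2 3 6 5 5 4], max=6
Test piece I rot3 at col 2 (width 1): heights before test = [2 3 6 5 5 4]; fits = False

Answer: no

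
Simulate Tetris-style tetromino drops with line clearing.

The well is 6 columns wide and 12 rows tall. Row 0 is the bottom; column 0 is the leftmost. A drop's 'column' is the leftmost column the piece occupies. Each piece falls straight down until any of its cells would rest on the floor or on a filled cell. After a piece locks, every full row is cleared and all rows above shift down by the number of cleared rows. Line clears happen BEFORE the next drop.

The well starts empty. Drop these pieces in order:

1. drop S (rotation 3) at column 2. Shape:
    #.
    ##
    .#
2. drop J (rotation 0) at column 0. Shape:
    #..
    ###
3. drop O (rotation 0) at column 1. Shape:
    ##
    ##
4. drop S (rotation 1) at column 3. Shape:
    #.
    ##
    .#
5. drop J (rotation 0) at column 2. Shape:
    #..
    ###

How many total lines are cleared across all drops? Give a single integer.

Answer: 0

Derivation:
Drop 1: S rot3 at col 2 lands with bottom-row=0; cleared 0 line(s) (total 0); column heights now [0 0 3 2 0 0], max=3
Drop 2: J rot0 at col 0 lands with bottom-row=3; cleared 0 line(s) (total 0); column heights now [5 4 4 2 0 0], max=5
Drop 3: O rot0 at col 1 lands with bottom-row=4; cleared 0 line(s) (total 0); column heights now [5 6 6 2 0 0], max=6
Drop 4: S rot1 at col 3 lands with bottom-row=1; cleared 0 line(s) (total 0); column heights now [5 6 6 4 3 0], max=6
Drop 5: J rot0 at col 2 lands with bottom-row=6; cleared 0 line(s) (total 0); column heights now [5 6 8 7 7 0], max=8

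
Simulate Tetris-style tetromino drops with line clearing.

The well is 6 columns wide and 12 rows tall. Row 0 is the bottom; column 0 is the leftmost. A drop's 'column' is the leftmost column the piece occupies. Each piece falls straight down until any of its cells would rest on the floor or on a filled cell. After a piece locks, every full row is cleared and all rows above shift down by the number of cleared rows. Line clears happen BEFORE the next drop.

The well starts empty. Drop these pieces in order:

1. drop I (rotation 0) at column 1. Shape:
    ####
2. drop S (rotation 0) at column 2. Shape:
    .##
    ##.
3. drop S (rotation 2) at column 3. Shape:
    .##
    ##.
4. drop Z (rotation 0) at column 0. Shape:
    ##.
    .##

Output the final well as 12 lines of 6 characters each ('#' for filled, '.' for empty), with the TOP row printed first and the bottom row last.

Answer: ......
......
......
......
......
......
......
....##
##.##.
.####.
..##..
.####.

Derivation:
Drop 1: I rot0 at col 1 lands with bottom-row=0; cleared 0 line(s) (total 0); column heights now [0 1 1 1 1 0], max=1
Drop 2: S rot0 at col 2 lands with bottom-row=1; cleared 0 line(s) (total 0); column heights now [0 1 2 3 3 0], max=3
Drop 3: S rot2 at col 3 lands with bottom-row=3; cleared 0 line(s) (total 0); column heights now [0 1 2 4 5 5], max=5
Drop 4: Z rot0 at col 0 lands with bottom-row=2; cleared 0 line(s) (total 0); column heights now [4 4 3 4 5 5], max=5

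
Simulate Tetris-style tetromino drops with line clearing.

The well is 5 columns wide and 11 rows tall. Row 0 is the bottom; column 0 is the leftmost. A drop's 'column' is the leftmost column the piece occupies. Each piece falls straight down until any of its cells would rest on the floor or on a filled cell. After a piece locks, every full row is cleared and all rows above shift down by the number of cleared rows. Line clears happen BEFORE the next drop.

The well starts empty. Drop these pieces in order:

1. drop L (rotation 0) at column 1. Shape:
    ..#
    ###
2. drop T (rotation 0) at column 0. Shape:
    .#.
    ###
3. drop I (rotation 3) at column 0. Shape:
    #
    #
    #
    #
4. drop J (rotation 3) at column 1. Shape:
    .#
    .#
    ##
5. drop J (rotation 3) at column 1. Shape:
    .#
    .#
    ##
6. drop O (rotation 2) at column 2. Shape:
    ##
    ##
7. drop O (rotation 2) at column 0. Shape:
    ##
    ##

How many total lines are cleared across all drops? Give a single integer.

Answer: 0

Derivation:
Drop 1: L rot0 at col 1 lands with bottom-row=0; cleared 0 line(s) (total 0); column heights now [0 1 1 2 0], max=2
Drop 2: T rot0 at col 0 lands with bottom-row=1; cleared 0 line(s) (total 0); column heights now [2 3 2 2 0], max=3
Drop 3: I rot3 at col 0 lands with bottom-row=2; cleared 0 line(s) (total 0); column heights now [6 3 2 2 0], max=6
Drop 4: J rot3 at col 1 lands with bottom-row=3; cleared 0 line(s) (total 0); column heights now [6 4 6 2 0], max=6
Drop 5: J rot3 at col 1 lands with bottom-row=6; cleared 0 line(s) (total 0); column heights now [6 7 9 2 0], max=9
Drop 6: O rot2 at col 2 lands with bottom-row=9; cleared 0 line(s) (total 0); column heights now [6 7 11 11 0], max=11
Drop 7: O rot2 at col 0 lands with bottom-row=7; cleared 0 line(s) (total 0); column heights now [9 9 11 11 0], max=11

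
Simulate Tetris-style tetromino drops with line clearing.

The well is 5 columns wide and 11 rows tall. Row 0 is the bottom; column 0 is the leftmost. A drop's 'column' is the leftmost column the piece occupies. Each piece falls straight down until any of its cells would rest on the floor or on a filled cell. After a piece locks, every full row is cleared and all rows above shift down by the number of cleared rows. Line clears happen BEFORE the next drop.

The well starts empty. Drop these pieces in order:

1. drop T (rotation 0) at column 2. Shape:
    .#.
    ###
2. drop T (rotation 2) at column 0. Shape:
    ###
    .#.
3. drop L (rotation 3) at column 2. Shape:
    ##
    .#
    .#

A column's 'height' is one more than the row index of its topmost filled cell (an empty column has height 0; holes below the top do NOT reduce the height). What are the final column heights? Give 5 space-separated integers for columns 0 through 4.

Answer: 2 2 5 5 1

Derivation:
Drop 1: T rot0 at col 2 lands with bottom-row=0; cleared 0 line(s) (total 0); column heights now [0 0 1 2 1], max=2
Drop 2: T rot2 at col 0 lands with bottom-row=0; cleared 0 line(s) (total 0); column heights now [2 2 2 2 1], max=2
Drop 3: L rot3 at col 2 lands with bottom-row=2; cleared 0 line(s) (total 0); column heights now [2 2 5 5 1], max=5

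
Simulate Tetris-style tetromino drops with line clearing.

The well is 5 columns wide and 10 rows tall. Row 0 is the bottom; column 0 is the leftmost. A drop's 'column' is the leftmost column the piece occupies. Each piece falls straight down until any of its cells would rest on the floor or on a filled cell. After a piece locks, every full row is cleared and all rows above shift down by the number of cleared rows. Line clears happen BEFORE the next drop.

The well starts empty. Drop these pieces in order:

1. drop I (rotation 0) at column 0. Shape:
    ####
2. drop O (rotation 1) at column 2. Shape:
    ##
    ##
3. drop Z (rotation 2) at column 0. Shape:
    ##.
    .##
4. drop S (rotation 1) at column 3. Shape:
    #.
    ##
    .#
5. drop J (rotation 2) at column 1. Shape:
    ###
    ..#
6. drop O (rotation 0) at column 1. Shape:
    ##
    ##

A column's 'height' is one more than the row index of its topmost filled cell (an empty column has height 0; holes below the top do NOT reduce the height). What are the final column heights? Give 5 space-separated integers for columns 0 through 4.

Drop 1: I rot0 at col 0 lands with bottom-row=0; cleared 0 line(s) (total 0); column heights now [1 1 1 1 0], max=1
Drop 2: O rot1 at col 2 lands with bottom-row=1; cleared 0 line(s) (total 0); column heights now [1 1 3 3 0], max=3
Drop 3: Z rot2 at col 0 lands with bottom-row=3; cleared 0 line(s) (total 0); column heights now [5 5 4 3 0], max=5
Drop 4: S rot1 at col 3 lands with bottom-row=2; cleared 0 line(s) (total 0); column heights now [5 5 4 5 4], max=5
Drop 5: J rot2 at col 1 lands with bottom-row=5; cleared 0 line(s) (total 0); column heights now [5 7 7 7 4], max=7
Drop 6: O rot0 at col 1 lands with bottom-row=7; cleared 0 line(s) (total 0); column heights now [5 9 9 7 4], max=9

Answer: 5 9 9 7 4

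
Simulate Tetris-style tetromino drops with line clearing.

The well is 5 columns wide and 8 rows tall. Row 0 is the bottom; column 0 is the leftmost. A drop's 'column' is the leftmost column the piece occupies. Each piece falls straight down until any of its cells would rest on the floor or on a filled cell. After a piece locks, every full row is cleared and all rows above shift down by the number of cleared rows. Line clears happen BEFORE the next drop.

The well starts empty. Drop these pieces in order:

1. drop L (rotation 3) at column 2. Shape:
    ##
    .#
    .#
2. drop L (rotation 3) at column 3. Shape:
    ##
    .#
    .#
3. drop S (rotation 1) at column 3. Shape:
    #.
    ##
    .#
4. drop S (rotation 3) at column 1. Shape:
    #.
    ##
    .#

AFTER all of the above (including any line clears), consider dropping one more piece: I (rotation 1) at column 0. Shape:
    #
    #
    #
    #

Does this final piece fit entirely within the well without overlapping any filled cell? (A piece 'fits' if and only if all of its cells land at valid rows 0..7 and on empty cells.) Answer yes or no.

Answer: yes

Derivation:
Drop 1: L rot3 at col 2 lands with bottom-row=0; cleared 0 line(s) (total 0); column heights now [0 0 3 3 0], max=3
Drop 2: L rot3 at col 3 lands with bottom-row=1; cleared 0 line(s) (total 0); column heights now [0 0 3 4 4], max=4
Drop 3: S rot1 at col 3 lands with bottom-row=4; cleared 0 line(s) (total 0); column heights now [0 0 3 7 6], max=7
Drop 4: S rot3 at col 1 lands with bottom-row=3; cleared 0 line(s) (total 0); column heights now [0 6 5 7 6], max=7
Test piece I rot1 at col 0 (width 1): heights before test = [0 6 5 7 6]; fits = True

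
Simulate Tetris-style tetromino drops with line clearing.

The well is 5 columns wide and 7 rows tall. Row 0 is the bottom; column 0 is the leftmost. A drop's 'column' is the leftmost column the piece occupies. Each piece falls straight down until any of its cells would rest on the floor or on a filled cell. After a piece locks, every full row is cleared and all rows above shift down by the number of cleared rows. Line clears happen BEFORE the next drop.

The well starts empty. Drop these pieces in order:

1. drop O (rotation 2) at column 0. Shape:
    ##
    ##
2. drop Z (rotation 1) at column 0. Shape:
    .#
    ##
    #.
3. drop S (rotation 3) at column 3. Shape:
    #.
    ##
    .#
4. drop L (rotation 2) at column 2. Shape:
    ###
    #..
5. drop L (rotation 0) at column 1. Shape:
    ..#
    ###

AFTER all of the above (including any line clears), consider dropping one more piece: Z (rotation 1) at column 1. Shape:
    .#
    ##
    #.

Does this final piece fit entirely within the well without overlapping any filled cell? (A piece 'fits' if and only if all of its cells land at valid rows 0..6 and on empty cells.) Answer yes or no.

Drop 1: O rot2 at col 0 lands with bottom-row=0; cleared 0 line(s) (total 0); column heights now [2 2 0 0 0], max=2
Drop 2: Z rot1 at col 0 lands with bottom-row=2; cleared 0 line(s) (total 0); column heights now [4 5 0 0 0], max=5
Drop 3: S rot3 at col 3 lands with bottom-row=0; cleared 0 line(s) (total 0); column heights now [4 5 0 3 2], max=5
Drop 4: L rot2 at col 2 lands with bottom-row=2; cleared 1 line(s) (total 1); column heights now [3 4 3 3 2], max=4
Drop 5: L rot0 at col 1 lands with bottom-row=4; cleared 0 line(s) (total 1); column heights now [3 5 5 6 2], max=6
Test piece Z rot1 at col 1 (width 2): heights before test = [3 5 5 6 2]; fits = False

Answer: no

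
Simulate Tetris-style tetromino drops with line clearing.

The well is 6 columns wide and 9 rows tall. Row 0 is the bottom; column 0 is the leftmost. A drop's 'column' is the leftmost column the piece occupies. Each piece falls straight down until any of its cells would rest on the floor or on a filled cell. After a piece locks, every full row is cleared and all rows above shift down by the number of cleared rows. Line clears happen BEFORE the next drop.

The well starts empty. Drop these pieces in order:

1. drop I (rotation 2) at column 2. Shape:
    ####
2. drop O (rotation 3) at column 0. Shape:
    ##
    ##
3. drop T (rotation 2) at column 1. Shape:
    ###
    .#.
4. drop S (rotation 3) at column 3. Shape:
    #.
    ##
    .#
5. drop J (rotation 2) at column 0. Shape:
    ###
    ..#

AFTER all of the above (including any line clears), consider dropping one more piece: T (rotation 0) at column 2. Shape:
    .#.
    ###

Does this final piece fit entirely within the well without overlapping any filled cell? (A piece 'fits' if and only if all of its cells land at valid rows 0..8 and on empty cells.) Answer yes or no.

Answer: yes

Derivation:
Drop 1: I rot2 at col 2 lands with bottom-row=0; cleared 0 line(s) (total 0); column heights now [0 0 1 1 1 1], max=1
Drop 2: O rot3 at col 0 lands with bottom-row=0; cleared 1 line(s) (total 1); column heights now [1 1 0 0 0 0], max=1
Drop 3: T rot2 at col 1 lands with bottom-row=0; cleared 0 line(s) (total 1); column heights now [1 2 2 2 0 0], max=2
Drop 4: S rot3 at col 3 lands with bottom-row=1; cleared 0 line(s) (total 1); column heights now [1 2 2 4 3 0], max=4
Drop 5: J rot2 at col 0 lands with bottom-row=2; cleared 0 line(s) (total 1); column heights now [4 4 4 4 3 0], max=4
Test piece T rot0 at col 2 (width 3): heights before test = [4 4 4 4 3 0]; fits = True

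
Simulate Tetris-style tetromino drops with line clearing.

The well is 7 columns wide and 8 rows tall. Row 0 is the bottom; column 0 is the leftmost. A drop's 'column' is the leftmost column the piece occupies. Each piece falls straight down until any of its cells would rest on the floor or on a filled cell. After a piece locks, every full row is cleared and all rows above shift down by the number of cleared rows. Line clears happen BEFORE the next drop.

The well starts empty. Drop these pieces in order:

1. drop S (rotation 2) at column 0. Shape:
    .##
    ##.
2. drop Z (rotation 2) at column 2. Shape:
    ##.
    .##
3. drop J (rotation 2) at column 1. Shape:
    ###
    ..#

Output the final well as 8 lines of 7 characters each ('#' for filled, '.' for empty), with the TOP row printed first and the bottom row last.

Answer: .......
.......
.......
.###...
...#...
..##...
.####..
##.....

Derivation:
Drop 1: S rot2 at col 0 lands with bottom-row=0; cleared 0 line(s) (total 0); column heights now [1 2 2 0 0 0 0], max=2
Drop 2: Z rot2 at col 2 lands with bottom-row=1; cleared 0 line(s) (total 0); column heights now [1 2 3 3 2 0 0], max=3
Drop 3: J rot2 at col 1 lands with bottom-row=3; cleared 0 line(s) (total 0); column heights now [1 5 5 5 2 0 0], max=5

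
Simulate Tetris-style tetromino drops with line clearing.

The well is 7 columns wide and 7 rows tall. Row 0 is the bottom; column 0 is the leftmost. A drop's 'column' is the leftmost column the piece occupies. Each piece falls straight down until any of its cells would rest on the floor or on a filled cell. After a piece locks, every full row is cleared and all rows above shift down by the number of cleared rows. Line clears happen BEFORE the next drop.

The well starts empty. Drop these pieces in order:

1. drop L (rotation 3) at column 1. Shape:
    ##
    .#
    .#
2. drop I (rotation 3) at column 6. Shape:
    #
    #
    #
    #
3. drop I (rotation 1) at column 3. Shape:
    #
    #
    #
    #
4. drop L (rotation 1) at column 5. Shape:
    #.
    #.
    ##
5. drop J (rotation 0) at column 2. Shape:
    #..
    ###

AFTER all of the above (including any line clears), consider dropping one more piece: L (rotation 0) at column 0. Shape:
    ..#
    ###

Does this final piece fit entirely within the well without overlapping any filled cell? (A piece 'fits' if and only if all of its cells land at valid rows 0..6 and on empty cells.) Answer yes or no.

Answer: no

Derivation:
Drop 1: L rot3 at col 1 lands with bottom-row=0; cleared 0 line(s) (total 0); column heights now [0 3 3 0 0 0 0], max=3
Drop 2: I rot3 at col 6 lands with bottom-row=0; cleared 0 line(s) (total 0); column heights now [0 3 3 0 0 0 4], max=4
Drop 3: I rot1 at col 3 lands with bottom-row=0; cleared 0 line(s) (total 0); column heights now [0 3 3 4 0 0 4], max=4
Drop 4: L rot1 at col 5 lands with bottom-row=4; cleared 0 line(s) (total 0); column heights now [0 3 3 4 0 7 5], max=7
Drop 5: J rot0 at col 2 lands with bottom-row=4; cleared 0 line(s) (total 0); column heights now [0 3 6 5 5 7 5], max=7
Test piece L rot0 at col 0 (width 3): heights before test = [0 3 6 5 5 7 5]; fits = False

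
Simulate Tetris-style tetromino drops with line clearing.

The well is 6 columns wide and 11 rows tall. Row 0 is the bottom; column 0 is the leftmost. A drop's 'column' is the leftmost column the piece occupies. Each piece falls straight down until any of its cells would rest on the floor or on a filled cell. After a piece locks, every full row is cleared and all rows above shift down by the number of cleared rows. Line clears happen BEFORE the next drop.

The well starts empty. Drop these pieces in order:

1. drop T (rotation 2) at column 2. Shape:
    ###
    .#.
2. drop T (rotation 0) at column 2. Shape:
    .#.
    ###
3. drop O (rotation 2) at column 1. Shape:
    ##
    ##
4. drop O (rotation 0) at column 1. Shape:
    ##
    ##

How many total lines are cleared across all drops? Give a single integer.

Drop 1: T rot2 at col 2 lands with bottom-row=0; cleared 0 line(s) (total 0); column heights now [0 0 2 2 2 0], max=2
Drop 2: T rot0 at col 2 lands with bottom-row=2; cleared 0 line(s) (total 0); column heights now [0 0 3 4 3 0], max=4
Drop 3: O rot2 at col 1 lands with bottom-row=3; cleared 0 line(s) (total 0); column heights now [0 5 5 4 3 0], max=5
Drop 4: O rot0 at col 1 lands with bottom-row=5; cleared 0 line(s) (total 0); column heights now [0 7 7 4 3 0], max=7

Answer: 0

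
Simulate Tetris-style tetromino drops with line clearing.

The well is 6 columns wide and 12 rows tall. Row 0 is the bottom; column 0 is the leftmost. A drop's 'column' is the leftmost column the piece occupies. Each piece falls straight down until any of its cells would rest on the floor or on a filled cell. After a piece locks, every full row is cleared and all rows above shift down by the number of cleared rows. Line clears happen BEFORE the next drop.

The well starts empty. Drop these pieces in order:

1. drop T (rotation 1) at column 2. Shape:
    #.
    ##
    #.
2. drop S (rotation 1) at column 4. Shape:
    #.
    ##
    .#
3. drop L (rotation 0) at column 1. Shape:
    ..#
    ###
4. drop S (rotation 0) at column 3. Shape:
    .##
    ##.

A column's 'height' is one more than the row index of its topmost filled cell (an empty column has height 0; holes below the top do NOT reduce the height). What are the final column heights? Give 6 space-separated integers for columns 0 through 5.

Answer: 0 4 4 6 7 7

Derivation:
Drop 1: T rot1 at col 2 lands with bottom-row=0; cleared 0 line(s) (total 0); column heights now [0 0 3 2 0 0], max=3
Drop 2: S rot1 at col 4 lands with bottom-row=0; cleared 0 line(s) (total 0); column heights now [0 0 3 2 3 2], max=3
Drop 3: L rot0 at col 1 lands with bottom-row=3; cleared 0 line(s) (total 0); column heights now [0 4 4 5 3 2], max=5
Drop 4: S rot0 at col 3 lands with bottom-row=5; cleared 0 line(s) (total 0); column heights now [0 4 4 6 7 7], max=7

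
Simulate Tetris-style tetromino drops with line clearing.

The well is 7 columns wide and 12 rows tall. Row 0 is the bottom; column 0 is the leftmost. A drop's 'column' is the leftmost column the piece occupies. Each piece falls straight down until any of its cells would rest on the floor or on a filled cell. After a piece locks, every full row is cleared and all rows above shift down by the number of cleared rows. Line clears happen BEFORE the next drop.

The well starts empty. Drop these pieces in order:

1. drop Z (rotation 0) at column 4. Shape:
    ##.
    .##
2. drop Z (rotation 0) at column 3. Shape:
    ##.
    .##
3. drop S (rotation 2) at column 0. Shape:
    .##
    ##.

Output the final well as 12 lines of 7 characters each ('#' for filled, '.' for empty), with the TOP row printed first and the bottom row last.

Drop 1: Z rot0 at col 4 lands with bottom-row=0; cleared 0 line(s) (total 0); column heights now [0 0 0 0 2 2 1], max=2
Drop 2: Z rot0 at col 3 lands with bottom-row=2; cleared 0 line(s) (total 0); column heights now [0 0 0 4 4 3 1], max=4
Drop 3: S rot2 at col 0 lands with bottom-row=0; cleared 0 line(s) (total 0); column heights now [1 2 2 4 4 3 1], max=4

Answer: .......
.......
.......
.......
.......
.......
.......
.......
...##..
....##.
.##.##.
##...##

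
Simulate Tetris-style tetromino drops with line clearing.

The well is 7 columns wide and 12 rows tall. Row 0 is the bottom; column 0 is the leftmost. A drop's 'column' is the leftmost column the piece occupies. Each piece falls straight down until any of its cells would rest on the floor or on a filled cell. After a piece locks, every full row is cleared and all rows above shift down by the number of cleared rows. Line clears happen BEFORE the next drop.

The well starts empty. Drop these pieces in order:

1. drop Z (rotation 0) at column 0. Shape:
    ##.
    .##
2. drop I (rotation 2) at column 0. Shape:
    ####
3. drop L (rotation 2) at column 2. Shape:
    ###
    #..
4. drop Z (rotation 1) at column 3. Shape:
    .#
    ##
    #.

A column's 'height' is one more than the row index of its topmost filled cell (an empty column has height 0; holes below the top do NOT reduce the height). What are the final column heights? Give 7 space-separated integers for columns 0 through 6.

Answer: 3 3 5 7 8 0 0

Derivation:
Drop 1: Z rot0 at col 0 lands with bottom-row=0; cleared 0 line(s) (total 0); column heights now [2 2 1 0 0 0 0], max=2
Drop 2: I rot2 at col 0 lands with bottom-row=2; cleared 0 line(s) (total 0); column heights now [3 3 3 3 0 0 0], max=3
Drop 3: L rot2 at col 2 lands with bottom-row=3; cleared 0 line(s) (total 0); column heights now [3 3 5 5 5 0 0], max=5
Drop 4: Z rot1 at col 3 lands with bottom-row=5; cleared 0 line(s) (total 0); column heights now [3 3 5 7 8 0 0], max=8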